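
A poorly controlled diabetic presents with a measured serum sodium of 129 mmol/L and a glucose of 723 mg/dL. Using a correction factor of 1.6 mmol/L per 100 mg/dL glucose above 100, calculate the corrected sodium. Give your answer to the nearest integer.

139 mmol/L

Corrected Na = measured Na + 1.6 · (glucose − 100)/100
= 129 + 1.6 · (723 − 100)/100
= 129 + 10
= 139 mmol/L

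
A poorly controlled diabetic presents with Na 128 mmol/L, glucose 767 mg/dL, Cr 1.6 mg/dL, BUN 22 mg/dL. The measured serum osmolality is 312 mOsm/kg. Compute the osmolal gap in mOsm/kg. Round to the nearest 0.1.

Calculated osmolality = 2·Na + glucose/18 + BUN/2.8
= 2·128 + 767/18 + 22/2.8
= 256 + 42.61 + 7.86
= 306.47 mOsm/kg ≈ 306.5 mOsm/kg
Osmolar gap = measured − calculated = 312 − 306.5 = 5.5 mOsm/kg

5.5 mOsm/kg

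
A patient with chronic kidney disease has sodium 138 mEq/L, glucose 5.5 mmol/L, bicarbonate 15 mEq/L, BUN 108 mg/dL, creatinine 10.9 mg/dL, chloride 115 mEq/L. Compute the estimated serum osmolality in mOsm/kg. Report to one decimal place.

320.1 mOsm/kg

Calculated osmolality = 2·Na + glucose + BUN/2.8
= 2·138 + 5.5 + 108/2.8
= 276 + 5.50 + 38.57
= 320.07 mOsm/kg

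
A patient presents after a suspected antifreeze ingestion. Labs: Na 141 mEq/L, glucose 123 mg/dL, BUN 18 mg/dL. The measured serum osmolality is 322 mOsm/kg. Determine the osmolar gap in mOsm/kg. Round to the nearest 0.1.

Calculated osmolality = 2·Na + glucose/18 + BUN/2.8
= 2·141 + 123/18 + 18/2.8
= 282 + 6.83 + 6.43
= 295.26 mOsm/kg ≈ 295.3 mOsm/kg
Osmolar gap = measured − calculated = 322 − 295.3 = 26.7 mOsm/kg

26.7 mOsm/kg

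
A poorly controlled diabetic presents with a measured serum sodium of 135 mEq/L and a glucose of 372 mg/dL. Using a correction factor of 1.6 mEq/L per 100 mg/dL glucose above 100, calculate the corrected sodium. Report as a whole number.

Corrected Na = measured Na + 1.6 · (glucose − 100)/100
= 135 + 1.6 · (372 − 100)/100
= 135 + 4.4
= 139.4 mEq/L

139 mEq/L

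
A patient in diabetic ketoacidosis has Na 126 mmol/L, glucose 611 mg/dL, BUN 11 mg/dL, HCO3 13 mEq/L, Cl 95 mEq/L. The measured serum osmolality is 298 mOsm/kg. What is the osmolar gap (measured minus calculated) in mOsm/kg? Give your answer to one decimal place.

Calculated osmolality = 2·Na + glucose/18 + BUN/2.8
= 2·126 + 611/18 + 11/2.8
= 252 + 33.94 + 3.93
= 289.87 mOsm/kg ≈ 289.9 mOsm/kg
Osmolar gap = measured − calculated = 298 − 289.9 = 8.1 mOsm/kg

8.1 mOsm/kg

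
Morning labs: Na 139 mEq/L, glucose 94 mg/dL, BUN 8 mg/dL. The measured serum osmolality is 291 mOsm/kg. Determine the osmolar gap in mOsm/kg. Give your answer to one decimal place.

4.9 mOsm/kg

Calculated osmolality = 2·Na + glucose/18 + BUN/2.8
= 2·139 + 94/18 + 8/2.8
= 278 + 5.22 + 2.86
= 286.08 mOsm/kg ≈ 286.1 mOsm/kg
Osmolar gap = measured − calculated = 291 − 286.1 = 4.9 mOsm/kg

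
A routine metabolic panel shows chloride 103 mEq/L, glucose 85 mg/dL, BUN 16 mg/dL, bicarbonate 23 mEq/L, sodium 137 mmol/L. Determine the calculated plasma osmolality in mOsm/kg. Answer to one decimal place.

284.4 mOsm/kg

Calculated osmolality = 2·Na + glucose/18 + BUN/2.8
= 2·137 + 85/18 + 16/2.8
= 274 + 4.72 + 5.71
= 284.43 mOsm/kg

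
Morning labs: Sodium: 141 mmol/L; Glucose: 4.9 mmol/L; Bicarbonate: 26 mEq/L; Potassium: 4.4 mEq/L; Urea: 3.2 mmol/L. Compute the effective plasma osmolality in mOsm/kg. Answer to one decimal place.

Effective osmolality excludes urea (freely permeant across cell membranes):
2·Na + glucose
= 2·141 + 4.9
= 282 + 4.9
= 286.9 mOsm/kg

286.9 mOsm/kg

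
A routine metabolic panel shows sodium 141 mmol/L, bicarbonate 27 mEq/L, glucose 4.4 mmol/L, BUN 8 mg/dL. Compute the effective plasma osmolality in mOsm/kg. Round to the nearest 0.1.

Effective osmolality excludes urea (freely permeant across cell membranes):
2·Na + glucose
= 2·141 + 4.4
= 282 + 4.4
= 286.4 mOsm/kg

286.4 mOsm/kg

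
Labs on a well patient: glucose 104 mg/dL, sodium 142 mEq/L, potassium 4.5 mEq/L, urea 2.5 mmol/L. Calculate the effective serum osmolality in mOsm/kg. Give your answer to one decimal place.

Effective osmolality excludes urea (freely permeant across cell membranes):
2·Na + glucose/18
= 2·142 + 104/18
= 284 + 5.78
= 289.78 mOsm/kg

289.8 mOsm/kg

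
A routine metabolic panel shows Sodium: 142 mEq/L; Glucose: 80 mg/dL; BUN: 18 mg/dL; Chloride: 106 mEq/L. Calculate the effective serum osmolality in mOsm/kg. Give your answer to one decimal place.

288.4 mOsm/kg

Effective osmolality excludes urea (freely permeant across cell membranes):
2·Na + glucose/18
= 2·142 + 80/18
= 284 + 4.44
= 288.44 mOsm/kg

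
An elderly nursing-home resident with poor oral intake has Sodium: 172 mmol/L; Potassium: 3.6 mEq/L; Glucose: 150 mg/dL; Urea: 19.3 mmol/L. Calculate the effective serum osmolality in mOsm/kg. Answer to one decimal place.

352.3 mOsm/kg

Effective osmolality excludes urea (freely permeant across cell membranes):
2·Na + glucose/18
= 2·172 + 150/18
= 344 + 8.33
= 352.33 mOsm/kg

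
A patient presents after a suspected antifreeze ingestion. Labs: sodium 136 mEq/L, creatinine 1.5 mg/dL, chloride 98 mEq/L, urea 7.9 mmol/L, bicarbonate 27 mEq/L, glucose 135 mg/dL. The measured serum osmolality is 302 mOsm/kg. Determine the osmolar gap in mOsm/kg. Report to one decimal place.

Calculated osmolality = 2·Na + glucose/18 + urea
= 2·136 + 135/18 + 7.9
= 272 + 7.50 + 7.90
= 287.4 mOsm/kg ≈ 287.4 mOsm/kg
Osmolar gap = measured − calculated = 302 − 287.4 = 14.6 mOsm/kg

14.6 mOsm/kg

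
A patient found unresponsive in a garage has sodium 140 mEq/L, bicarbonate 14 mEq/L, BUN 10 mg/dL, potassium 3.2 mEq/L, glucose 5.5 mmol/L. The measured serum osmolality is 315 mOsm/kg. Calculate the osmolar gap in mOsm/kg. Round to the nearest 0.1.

25.9 mOsm/kg

Calculated osmolality = 2·Na + glucose + BUN/2.8
= 2·140 + 5.5 + 10/2.8
= 280 + 5.50 + 3.57
= 289.07 mOsm/kg ≈ 289.1 mOsm/kg
Osmolar gap = measured − calculated = 315 − 289.1 = 25.9 mOsm/kg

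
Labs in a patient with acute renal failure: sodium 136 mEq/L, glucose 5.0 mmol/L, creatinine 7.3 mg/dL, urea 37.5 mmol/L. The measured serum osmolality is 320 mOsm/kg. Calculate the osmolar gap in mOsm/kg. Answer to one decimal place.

5.5 mOsm/kg

Calculated osmolality = 2·Na + glucose + urea
= 2·136 + 5 + 37.5
= 272 + 5 + 37.50
= 314.5 mOsm/kg ≈ 314.5 mOsm/kg
Osmolar gap = measured − calculated = 320 − 314.5 = 5.5 mOsm/kg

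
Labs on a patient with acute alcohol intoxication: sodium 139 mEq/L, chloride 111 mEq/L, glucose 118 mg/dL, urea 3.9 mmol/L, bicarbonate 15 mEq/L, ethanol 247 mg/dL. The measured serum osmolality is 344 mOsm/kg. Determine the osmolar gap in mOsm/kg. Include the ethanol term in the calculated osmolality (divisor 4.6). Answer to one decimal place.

1.8 mOsm/kg

Calculated osmolality = 2·Na + glucose/18 + urea + ethanol/4.6
= 2·139 + 118/18 + 3.9 + 247/4.6
= 278 + 6.56 + 3.90 + 53.70
= 342.16 mOsm/kg ≈ 342.2 mOsm/kg
Osmolar gap = measured − calculated = 344 − 342.2 = 1.8 mOsm/kg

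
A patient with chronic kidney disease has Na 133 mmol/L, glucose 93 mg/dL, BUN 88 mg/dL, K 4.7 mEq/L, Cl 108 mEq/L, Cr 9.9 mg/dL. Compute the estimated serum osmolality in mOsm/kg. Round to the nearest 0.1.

Calculated osmolality = 2·Na + glucose/18 + BUN/2.8
= 2·133 + 93/18 + 88/2.8
= 266 + 5.17 + 31.43
= 302.6 mOsm/kg

302.6 mOsm/kg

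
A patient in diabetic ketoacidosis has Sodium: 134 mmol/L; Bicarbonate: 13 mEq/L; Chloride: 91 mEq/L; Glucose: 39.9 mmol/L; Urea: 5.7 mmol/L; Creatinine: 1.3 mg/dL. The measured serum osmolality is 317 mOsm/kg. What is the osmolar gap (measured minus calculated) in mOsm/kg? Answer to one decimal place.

Calculated osmolality = 2·Na + glucose + urea
= 2·134 + 39.9 + 5.7
= 268 + 39.90 + 5.70
= 313.6 mOsm/kg ≈ 313.6 mOsm/kg
Osmolar gap = measured − calculated = 317 − 313.6 = 3.4 mOsm/kg

3.4 mOsm/kg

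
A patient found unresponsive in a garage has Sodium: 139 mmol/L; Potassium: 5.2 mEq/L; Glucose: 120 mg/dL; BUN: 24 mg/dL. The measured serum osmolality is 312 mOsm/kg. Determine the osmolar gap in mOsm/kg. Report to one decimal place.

18.8 mOsm/kg

Calculated osmolality = 2·Na + glucose/18 + BUN/2.8
= 2·139 + 120/18 + 24/2.8
= 278 + 6.67 + 8.57
= 293.24 mOsm/kg ≈ 293.2 mOsm/kg
Osmolar gap = measured − calculated = 312 − 293.2 = 18.8 mOsm/kg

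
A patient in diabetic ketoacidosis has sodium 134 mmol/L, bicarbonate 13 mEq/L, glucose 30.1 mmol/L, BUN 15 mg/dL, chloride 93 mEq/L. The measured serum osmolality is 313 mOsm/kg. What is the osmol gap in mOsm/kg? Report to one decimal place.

9.5 mOsm/kg

Calculated osmolality = 2·Na + glucose + BUN/2.8
= 2·134 + 30.1 + 15/2.8
= 268 + 30.10 + 5.36
= 303.46 mOsm/kg ≈ 303.5 mOsm/kg
Osmolar gap = measured − calculated = 313 − 303.5 = 9.5 mOsm/kg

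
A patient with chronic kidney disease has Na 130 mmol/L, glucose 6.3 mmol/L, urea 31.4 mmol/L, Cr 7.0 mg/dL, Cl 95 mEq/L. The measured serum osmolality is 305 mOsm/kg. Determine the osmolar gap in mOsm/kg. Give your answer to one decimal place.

7.3 mOsm/kg

Calculated osmolality = 2·Na + glucose + urea
= 2·130 + 6.3 + 31.4
= 260 + 6.30 + 31.40
= 297.7 mOsm/kg ≈ 297.7 mOsm/kg
Osmolar gap = measured − calculated = 305 − 297.7 = 7.3 mOsm/kg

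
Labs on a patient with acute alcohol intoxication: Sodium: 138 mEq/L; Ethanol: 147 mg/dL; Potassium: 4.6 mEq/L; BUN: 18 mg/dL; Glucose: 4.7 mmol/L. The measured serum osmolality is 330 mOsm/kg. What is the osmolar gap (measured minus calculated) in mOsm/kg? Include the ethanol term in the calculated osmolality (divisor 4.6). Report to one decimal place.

Calculated osmolality = 2·Na + glucose + BUN/2.8 + ethanol/4.6
= 2·138 + 4.7 + 18/2.8 + 147/4.6
= 276 + 4.70 + 6.43 + 31.96
= 319.09 mOsm/kg ≈ 319.1 mOsm/kg
Osmolar gap = measured − calculated = 330 − 319.1 = 10.9 mOsm/kg

10.9 mOsm/kg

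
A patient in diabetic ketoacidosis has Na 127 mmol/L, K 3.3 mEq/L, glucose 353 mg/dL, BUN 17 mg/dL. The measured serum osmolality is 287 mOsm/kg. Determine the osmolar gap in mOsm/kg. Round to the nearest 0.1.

Calculated osmolality = 2·Na + glucose/18 + BUN/2.8
= 2·127 + 353/18 + 17/2.8
= 254 + 19.61 + 6.07
= 279.68 mOsm/kg ≈ 279.7 mOsm/kg
Osmolar gap = measured − calculated = 287 − 279.7 = 7.3 mOsm/kg

7.3 mOsm/kg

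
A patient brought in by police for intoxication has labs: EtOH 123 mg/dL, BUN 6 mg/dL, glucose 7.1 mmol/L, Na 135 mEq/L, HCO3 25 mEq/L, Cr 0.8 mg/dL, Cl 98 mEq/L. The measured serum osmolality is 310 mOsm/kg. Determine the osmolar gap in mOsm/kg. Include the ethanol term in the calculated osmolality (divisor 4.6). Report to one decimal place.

Calculated osmolality = 2·Na + glucose + BUN/2.8 + ethanol/4.6
= 2·135 + 7.1 + 6/2.8 + 123/4.6
= 270 + 7.10 + 2.14 + 26.74
= 305.98 mOsm/kg ≈ 306.0 mOsm/kg
Osmolar gap = measured − calculated = 310 − 306.0 = 4.0 mOsm/kg

4.0 mOsm/kg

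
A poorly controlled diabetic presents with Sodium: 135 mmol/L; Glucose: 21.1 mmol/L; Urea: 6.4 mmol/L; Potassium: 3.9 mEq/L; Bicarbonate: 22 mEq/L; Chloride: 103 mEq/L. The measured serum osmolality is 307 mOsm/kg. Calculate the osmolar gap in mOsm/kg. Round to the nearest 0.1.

Calculated osmolality = 2·Na + glucose + urea
= 2·135 + 21.1 + 6.4
= 270 + 21.10 + 6.40
= 297.5 mOsm/kg ≈ 297.5 mOsm/kg
Osmolar gap = measured − calculated = 307 − 297.5 = 9.5 mOsm/kg

9.5 mOsm/kg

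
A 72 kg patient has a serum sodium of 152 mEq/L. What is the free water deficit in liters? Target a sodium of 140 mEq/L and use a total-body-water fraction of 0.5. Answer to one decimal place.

3.1 L

TBW = 0.5 · 72 = 36 L
Free water deficit = TBW · (Na/140 − 1)
= 36 · (152/140 − 1)
= 36 · 0.0857
= 3.09 L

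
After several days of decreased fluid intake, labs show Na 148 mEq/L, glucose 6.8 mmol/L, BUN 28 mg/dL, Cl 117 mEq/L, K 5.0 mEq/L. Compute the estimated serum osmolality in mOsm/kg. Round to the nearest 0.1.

312.8 mOsm/kg

Calculated osmolality = 2·Na + glucose + BUN/2.8
= 2·148 + 6.8 + 28/2.8
= 296 + 6.80 + 10
= 312.8 mOsm/kg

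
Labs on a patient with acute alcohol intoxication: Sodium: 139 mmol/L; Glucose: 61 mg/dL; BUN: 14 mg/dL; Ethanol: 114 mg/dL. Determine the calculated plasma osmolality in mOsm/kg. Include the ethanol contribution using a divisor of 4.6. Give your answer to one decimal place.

Calculated osmolality = 2·Na + glucose/18 + BUN/2.8 + ethanol/4.6
= 2·139 + 61/18 + 14/2.8 + 114/4.6
= 278 + 3.39 + 5 + 24.78
= 311.17 mOsm/kg

311.2 mOsm/kg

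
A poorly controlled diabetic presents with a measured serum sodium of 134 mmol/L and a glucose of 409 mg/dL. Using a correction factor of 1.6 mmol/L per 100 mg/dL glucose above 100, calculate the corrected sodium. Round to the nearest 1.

139 mmol/L

Corrected Na = measured Na + 1.6 · (glucose − 100)/100
= 134 + 1.6 · (409 − 100)/100
= 134 + 4.9
= 138.9 mmol/L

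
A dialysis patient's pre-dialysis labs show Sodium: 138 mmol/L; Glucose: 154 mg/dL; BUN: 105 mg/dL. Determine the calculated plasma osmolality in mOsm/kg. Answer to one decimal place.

Calculated osmolality = 2·Na + glucose/18 + BUN/2.8
= 2·138 + 154/18 + 105/2.8
= 276 + 8.56 + 37.50
= 322.06 mOsm/kg

322.1 mOsm/kg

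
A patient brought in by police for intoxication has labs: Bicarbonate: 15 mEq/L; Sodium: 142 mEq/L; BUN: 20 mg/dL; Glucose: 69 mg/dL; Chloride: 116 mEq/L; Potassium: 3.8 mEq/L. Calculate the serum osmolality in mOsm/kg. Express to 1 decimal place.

Calculated osmolality = 2·Na + glucose/18 + BUN/2.8
= 2·142 + 69/18 + 20/2.8
= 284 + 3.83 + 7.14
= 294.97 mOsm/kg

295.0 mOsm/kg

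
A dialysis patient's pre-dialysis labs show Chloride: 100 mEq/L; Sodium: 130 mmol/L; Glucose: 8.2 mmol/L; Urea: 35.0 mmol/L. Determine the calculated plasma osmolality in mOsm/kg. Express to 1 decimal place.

303.2 mOsm/kg

Calculated osmolality = 2·Na + glucose + urea
= 2·130 + 8.2 + 35
= 260 + 8.20 + 35
= 303.2 mOsm/kg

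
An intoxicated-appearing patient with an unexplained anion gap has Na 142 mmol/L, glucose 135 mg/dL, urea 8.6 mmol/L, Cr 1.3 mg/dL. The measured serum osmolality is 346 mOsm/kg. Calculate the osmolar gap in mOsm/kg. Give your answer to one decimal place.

Calculated osmolality = 2·Na + glucose/18 + urea
= 2·142 + 135/18 + 8.6
= 284 + 7.50 + 8.60
= 300.1 mOsm/kg ≈ 300.1 mOsm/kg
Osmolar gap = measured − calculated = 346 − 300.1 = 45.9 mOsm/kg

45.9 mOsm/kg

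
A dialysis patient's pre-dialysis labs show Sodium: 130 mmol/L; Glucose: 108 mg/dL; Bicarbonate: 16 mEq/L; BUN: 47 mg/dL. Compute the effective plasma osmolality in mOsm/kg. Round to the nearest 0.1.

266.0 mOsm/kg

Effective osmolality excludes urea (freely permeant across cell membranes):
2·Na + glucose/18
= 2·130 + 108/18
= 260 + 6
= 266 mOsm/kg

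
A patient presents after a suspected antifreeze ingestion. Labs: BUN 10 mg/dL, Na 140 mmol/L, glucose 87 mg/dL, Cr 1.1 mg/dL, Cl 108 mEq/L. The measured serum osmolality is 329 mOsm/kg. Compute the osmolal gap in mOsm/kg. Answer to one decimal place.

Calculated osmolality = 2·Na + glucose/18 + BUN/2.8
= 2·140 + 87/18 + 10/2.8
= 280 + 4.83 + 3.57
= 288.4 mOsm/kg ≈ 288.4 mOsm/kg
Osmolar gap = measured − calculated = 329 − 288.4 = 40.6 mOsm/kg

40.6 mOsm/kg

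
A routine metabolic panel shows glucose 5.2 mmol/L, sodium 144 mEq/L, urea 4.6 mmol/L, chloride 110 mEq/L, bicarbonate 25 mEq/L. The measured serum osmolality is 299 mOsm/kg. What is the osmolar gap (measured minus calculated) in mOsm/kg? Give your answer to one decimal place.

Calculated osmolality = 2·Na + glucose + urea
= 2·144 + 5.2 + 4.6
= 288 + 5.20 + 4.60
= 297.8 mOsm/kg ≈ 297.8 mOsm/kg
Osmolar gap = measured − calculated = 299 − 297.8 = 1.2 mOsm/kg

1.2 mOsm/kg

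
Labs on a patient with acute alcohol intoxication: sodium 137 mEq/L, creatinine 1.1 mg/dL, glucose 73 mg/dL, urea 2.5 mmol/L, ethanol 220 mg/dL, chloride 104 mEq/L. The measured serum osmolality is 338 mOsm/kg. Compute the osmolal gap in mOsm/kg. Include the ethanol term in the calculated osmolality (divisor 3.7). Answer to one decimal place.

-2.0 mOsm/kg

Calculated osmolality = 2·Na + glucose/18 + urea + ethanol/3.7
= 2·137 + 73/18 + 2.5 + 220/3.7
= 274 + 4.06 + 2.50 + 59.46
= 340.02 mOsm/kg ≈ 340.0 mOsm/kg
Osmolar gap = measured − calculated = 338 − 340.0 = -2.0 mOsm/kg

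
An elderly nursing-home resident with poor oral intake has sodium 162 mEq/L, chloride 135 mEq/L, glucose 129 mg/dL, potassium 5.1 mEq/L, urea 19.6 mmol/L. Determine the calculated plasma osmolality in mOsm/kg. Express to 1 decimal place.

350.8 mOsm/kg

Calculated osmolality = 2·Na + glucose/18 + urea
= 2·162 + 129/18 + 19.6
= 324 + 7.17 + 19.60
= 350.77 mOsm/kg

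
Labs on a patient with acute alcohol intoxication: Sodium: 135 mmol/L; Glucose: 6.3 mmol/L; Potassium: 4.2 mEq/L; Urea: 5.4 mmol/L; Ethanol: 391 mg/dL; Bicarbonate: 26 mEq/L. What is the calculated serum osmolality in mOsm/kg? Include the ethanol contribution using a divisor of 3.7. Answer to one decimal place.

387.4 mOsm/kg

Calculated osmolality = 2·Na + glucose + urea + ethanol/3.7
= 2·135 + 6.3 + 5.4 + 391/3.7
= 270 + 6.30 + 5.40 + 105.68
= 387.38 mOsm/kg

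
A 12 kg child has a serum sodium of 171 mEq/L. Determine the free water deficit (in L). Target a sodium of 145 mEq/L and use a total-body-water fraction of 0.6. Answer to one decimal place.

TBW = 0.6 · 12 = 7.2 L
Free water deficit = TBW · (Na/145 − 1)
= 7.2 · (171/145 − 1)
= 7.2 · 0.1793
= 1.29 L

1.3 L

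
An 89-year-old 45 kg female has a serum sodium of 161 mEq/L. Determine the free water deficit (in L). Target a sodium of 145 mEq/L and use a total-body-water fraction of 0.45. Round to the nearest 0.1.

2.2 L

TBW = 0.45 · 45 = 20.25 L
Free water deficit = TBW · (Na/145 − 1)
= 20.25 · (161/145 − 1)
= 20.25 · 0.1103
= 2.23 L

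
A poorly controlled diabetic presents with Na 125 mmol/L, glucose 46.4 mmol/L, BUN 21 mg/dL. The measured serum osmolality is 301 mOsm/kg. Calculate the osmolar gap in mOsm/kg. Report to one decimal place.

-2.9 mOsm/kg

Calculated osmolality = 2·Na + glucose + BUN/2.8
= 2·125 + 46.4 + 21/2.8
= 250 + 46.40 + 7.50
= 303.9 mOsm/kg ≈ 303.9 mOsm/kg
Osmolar gap = measured − calculated = 301 − 303.9 = -2.9 mOsm/kg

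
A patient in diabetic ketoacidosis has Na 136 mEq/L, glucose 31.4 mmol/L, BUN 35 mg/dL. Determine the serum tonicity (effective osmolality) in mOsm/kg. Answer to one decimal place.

303.4 mOsm/kg

Effective osmolality excludes urea (freely permeant across cell membranes):
2·Na + glucose
= 2·136 + 31.4
= 272 + 31.4
= 303.4 mOsm/kg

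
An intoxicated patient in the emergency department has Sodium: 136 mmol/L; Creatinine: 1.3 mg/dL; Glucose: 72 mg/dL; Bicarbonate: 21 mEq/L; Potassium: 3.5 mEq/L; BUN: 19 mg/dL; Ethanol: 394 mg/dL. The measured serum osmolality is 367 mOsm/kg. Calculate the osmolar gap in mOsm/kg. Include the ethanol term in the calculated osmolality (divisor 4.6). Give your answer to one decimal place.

-1.4 mOsm/kg

Calculated osmolality = 2·Na + glucose/18 + BUN/2.8 + ethanol/4.6
= 2·136 + 72/18 + 19/2.8 + 394/4.6
= 272 + 4 + 6.79 + 85.65
= 368.44 mOsm/kg ≈ 368.4 mOsm/kg
Osmolar gap = measured − calculated = 367 − 368.4 = -1.4 mOsm/kg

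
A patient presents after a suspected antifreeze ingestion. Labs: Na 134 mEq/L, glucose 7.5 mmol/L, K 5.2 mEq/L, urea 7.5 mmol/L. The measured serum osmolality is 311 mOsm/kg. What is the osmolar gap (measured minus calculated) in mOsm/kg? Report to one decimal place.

Calculated osmolality = 2·Na + glucose + urea
= 2·134 + 7.5 + 7.5
= 268 + 7.50 + 7.50
= 283 mOsm/kg ≈ 283.0 mOsm/kg
Osmolar gap = measured − calculated = 311 − 283.0 = 28.0 mOsm/kg

28.0 mOsm/kg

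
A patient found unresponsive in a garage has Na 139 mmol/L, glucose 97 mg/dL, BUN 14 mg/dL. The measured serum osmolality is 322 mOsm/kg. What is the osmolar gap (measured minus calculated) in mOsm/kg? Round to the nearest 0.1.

33.6 mOsm/kg

Calculated osmolality = 2·Na + glucose/18 + BUN/2.8
= 2·139 + 97/18 + 14/2.8
= 278 + 5.39 + 5
= 288.39 mOsm/kg ≈ 288.4 mOsm/kg
Osmolar gap = measured − calculated = 322 − 288.4 = 33.6 mOsm/kg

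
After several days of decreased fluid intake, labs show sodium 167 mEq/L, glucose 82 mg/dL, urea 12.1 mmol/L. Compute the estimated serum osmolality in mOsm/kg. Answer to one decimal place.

Calculated osmolality = 2·Na + glucose/18 + urea
= 2·167 + 82/18 + 12.1
= 334 + 4.56 + 12.10
= 350.66 mOsm/kg

350.7 mOsm/kg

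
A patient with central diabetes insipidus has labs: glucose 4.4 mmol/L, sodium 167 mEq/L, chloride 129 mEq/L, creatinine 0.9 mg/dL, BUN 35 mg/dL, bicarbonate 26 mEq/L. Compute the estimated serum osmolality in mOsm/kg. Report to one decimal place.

350.9 mOsm/kg

Calculated osmolality = 2·Na + glucose + BUN/2.8
= 2·167 + 4.4 + 35/2.8
= 334 + 4.40 + 12.50
= 350.9 mOsm/kg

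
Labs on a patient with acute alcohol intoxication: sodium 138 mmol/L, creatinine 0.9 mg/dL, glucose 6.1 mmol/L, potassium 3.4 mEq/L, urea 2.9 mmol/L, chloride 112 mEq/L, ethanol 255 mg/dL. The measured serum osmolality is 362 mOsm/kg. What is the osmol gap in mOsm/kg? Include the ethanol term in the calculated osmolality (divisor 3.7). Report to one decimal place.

8.1 mOsm/kg

Calculated osmolality = 2·Na + glucose + urea + ethanol/3.7
= 2·138 + 6.1 + 2.9 + 255/3.7
= 276 + 6.10 + 2.90 + 68.92
= 353.92 mOsm/kg ≈ 353.9 mOsm/kg
Osmolar gap = measured − calculated = 362 − 353.9 = 8.1 mOsm/kg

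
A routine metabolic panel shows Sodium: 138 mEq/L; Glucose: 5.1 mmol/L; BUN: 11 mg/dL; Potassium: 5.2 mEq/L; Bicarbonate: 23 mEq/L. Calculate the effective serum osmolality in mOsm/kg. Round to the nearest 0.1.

Effective osmolality excludes urea (freely permeant across cell membranes):
2·Na + glucose
= 2·138 + 5.1
= 276 + 5.1
= 281.1 mOsm/kg

281.1 mOsm/kg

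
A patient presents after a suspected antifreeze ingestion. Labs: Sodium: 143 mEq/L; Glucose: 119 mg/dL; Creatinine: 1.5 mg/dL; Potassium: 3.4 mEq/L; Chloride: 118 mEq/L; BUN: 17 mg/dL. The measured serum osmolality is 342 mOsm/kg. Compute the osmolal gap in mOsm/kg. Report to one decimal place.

43.3 mOsm/kg

Calculated osmolality = 2·Na + glucose/18 + BUN/2.8
= 2·143 + 119/18 + 17/2.8
= 286 + 6.61 + 6.07
= 298.68 mOsm/kg ≈ 298.7 mOsm/kg
Osmolar gap = measured − calculated = 342 − 298.7 = 43.3 mOsm/kg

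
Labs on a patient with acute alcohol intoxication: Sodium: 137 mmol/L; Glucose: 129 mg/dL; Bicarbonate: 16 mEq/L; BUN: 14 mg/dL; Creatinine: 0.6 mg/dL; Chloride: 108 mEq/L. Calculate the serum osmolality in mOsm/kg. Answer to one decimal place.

Calculated osmolality = 2·Na + glucose/18 + BUN/2.8
= 2·137 + 129/18 + 14/2.8
= 274 + 7.17 + 5
= 286.17 mOsm/kg

286.2 mOsm/kg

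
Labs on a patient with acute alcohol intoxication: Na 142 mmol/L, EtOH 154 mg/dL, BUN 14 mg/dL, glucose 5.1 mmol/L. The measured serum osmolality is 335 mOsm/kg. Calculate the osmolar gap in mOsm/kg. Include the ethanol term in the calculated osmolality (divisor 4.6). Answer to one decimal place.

7.4 mOsm/kg

Calculated osmolality = 2·Na + glucose + BUN/2.8 + ethanol/4.6
= 2·142 + 5.1 + 14/2.8 + 154/4.6
= 284 + 5.10 + 5 + 33.48
= 327.58 mOsm/kg ≈ 327.6 mOsm/kg
Osmolar gap = measured − calculated = 335 − 327.6 = 7.4 mOsm/kg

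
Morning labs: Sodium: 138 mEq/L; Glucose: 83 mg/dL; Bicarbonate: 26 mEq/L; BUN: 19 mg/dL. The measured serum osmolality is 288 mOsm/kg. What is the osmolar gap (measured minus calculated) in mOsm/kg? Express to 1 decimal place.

0.6 mOsm/kg

Calculated osmolality = 2·Na + glucose/18 + BUN/2.8
= 2·138 + 83/18 + 19/2.8
= 276 + 4.61 + 6.79
= 287.4 mOsm/kg ≈ 287.4 mOsm/kg
Osmolar gap = measured − calculated = 288 − 287.4 = 0.6 mOsm/kg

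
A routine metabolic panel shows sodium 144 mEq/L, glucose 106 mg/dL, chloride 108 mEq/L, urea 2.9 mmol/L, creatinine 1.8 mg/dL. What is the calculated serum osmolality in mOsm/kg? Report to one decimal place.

Calculated osmolality = 2·Na + glucose/18 + urea
= 2·144 + 106/18 + 2.9
= 288 + 5.89 + 2.90
= 296.79 mOsm/kg

296.8 mOsm/kg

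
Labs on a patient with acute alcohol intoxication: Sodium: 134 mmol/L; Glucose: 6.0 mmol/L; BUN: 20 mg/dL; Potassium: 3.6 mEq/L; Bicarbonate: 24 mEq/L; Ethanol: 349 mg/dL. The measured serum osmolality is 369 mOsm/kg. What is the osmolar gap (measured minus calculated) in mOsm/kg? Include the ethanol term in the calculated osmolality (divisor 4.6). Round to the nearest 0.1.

12.0 mOsm/kg

Calculated osmolality = 2·Na + glucose + BUN/2.8 + ethanol/4.6
= 2·134 + 6 + 20/2.8 + 349/4.6
= 268 + 6 + 7.14 + 75.87
= 357.01 mOsm/kg ≈ 357.0 mOsm/kg
Osmolar gap = measured − calculated = 369 − 357.0 = 12.0 mOsm/kg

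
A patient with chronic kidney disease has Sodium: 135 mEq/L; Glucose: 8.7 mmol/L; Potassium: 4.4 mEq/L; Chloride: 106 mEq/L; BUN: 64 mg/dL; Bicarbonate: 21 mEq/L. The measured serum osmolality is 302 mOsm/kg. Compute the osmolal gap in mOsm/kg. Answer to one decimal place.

Calculated osmolality = 2·Na + glucose + BUN/2.8
= 2·135 + 8.7 + 64/2.8
= 270 + 8.70 + 22.86
= 301.56 mOsm/kg ≈ 301.6 mOsm/kg
Osmolar gap = measured − calculated = 302 − 301.6 = 0.4 mOsm/kg

0.4 mOsm/kg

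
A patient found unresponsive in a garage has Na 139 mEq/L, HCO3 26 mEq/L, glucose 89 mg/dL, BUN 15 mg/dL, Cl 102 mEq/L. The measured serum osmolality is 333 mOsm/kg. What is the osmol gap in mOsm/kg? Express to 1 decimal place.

44.7 mOsm/kg

Calculated osmolality = 2·Na + glucose/18 + BUN/2.8
= 2·139 + 89/18 + 15/2.8
= 278 + 4.94 + 5.36
= 288.3 mOsm/kg ≈ 288.3 mOsm/kg
Osmolar gap = measured − calculated = 333 − 288.3 = 44.7 mOsm/kg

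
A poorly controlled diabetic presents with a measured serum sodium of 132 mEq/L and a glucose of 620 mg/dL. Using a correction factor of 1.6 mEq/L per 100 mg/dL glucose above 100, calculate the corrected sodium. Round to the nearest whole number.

Corrected Na = measured Na + 1.6 · (glucose − 100)/100
= 132 + 1.6 · (620 − 100)/100
= 132 + 8.3
= 140.3 mEq/L

140 mEq/L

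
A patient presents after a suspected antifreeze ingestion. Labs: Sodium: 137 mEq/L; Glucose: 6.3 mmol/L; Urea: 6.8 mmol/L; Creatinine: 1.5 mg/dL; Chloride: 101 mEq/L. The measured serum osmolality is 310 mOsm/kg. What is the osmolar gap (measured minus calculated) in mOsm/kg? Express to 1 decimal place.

22.9 mOsm/kg

Calculated osmolality = 2·Na + glucose + urea
= 2·137 + 6.3 + 6.8
= 274 + 6.30 + 6.80
= 287.1 mOsm/kg ≈ 287.1 mOsm/kg
Osmolar gap = measured − calculated = 310 − 287.1 = 22.9 mOsm/kg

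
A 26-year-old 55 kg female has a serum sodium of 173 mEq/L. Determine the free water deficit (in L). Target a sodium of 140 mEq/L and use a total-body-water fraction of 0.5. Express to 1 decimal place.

TBW = 0.5 · 55 = 27.5 L
Free water deficit = TBW · (Na/140 − 1)
= 27.5 · (173/140 − 1)
= 27.5 · 0.2357
= 6.48 L

6.5 L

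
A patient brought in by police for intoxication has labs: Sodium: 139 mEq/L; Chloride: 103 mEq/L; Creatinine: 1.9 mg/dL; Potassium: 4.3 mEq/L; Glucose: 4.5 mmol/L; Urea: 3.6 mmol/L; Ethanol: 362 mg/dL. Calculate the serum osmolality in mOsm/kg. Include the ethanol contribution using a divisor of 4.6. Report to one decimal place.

364.8 mOsm/kg

Calculated osmolality = 2·Na + glucose + urea + ethanol/4.6
= 2·139 + 4.5 + 3.6 + 362/4.6
= 278 + 4.50 + 3.60 + 78.70
= 364.8 mOsm/kg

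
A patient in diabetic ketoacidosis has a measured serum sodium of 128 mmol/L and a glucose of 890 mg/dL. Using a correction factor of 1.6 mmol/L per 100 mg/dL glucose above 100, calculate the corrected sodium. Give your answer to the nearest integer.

141 mmol/L

Corrected Na = measured Na + 1.6 · (glucose − 100)/100
= 128 + 1.6 · (890 − 100)/100
= 128 + 12.6
= 140.6 mmol/L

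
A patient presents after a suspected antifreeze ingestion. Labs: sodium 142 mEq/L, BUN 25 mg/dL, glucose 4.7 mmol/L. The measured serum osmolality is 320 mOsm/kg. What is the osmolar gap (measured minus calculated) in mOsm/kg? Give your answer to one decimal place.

22.4 mOsm/kg

Calculated osmolality = 2·Na + glucose + BUN/2.8
= 2·142 + 4.7 + 25/2.8
= 284 + 4.70 + 8.93
= 297.63 mOsm/kg ≈ 297.6 mOsm/kg
Osmolar gap = measured − calculated = 320 − 297.6 = 22.4 mOsm/kg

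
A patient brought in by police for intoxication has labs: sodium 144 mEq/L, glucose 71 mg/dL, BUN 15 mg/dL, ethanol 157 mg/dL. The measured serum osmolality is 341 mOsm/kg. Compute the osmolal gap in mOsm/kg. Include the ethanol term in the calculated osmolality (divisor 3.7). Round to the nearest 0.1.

Calculated osmolality = 2·Na + glucose/18 + BUN/2.8 + ethanol/3.7
= 2·144 + 71/18 + 15/2.8 + 157/3.7
= 288 + 3.94 + 5.36 + 42.43
= 339.73 mOsm/kg ≈ 339.7 mOsm/kg
Osmolar gap = measured − calculated = 341 − 339.7 = 1.3 mOsm/kg

1.3 mOsm/kg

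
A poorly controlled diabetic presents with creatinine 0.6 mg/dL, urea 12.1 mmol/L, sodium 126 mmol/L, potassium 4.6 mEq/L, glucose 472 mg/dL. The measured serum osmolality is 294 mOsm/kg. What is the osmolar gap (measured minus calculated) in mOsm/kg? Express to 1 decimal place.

3.7 mOsm/kg

Calculated osmolality = 2·Na + glucose/18 + urea
= 2·126 + 472/18 + 12.1
= 252 + 26.22 + 12.10
= 290.32 mOsm/kg ≈ 290.3 mOsm/kg
Osmolar gap = measured − calculated = 294 − 290.3 = 3.7 mOsm/kg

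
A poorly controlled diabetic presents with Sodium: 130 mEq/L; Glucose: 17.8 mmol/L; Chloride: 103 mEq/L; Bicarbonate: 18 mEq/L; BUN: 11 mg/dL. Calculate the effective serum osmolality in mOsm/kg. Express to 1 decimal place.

Effective osmolality excludes urea (freely permeant across cell membranes):
2·Na + glucose
= 2·130 + 17.8
= 260 + 17.8
= 277.8 mOsm/kg

277.8 mOsm/kg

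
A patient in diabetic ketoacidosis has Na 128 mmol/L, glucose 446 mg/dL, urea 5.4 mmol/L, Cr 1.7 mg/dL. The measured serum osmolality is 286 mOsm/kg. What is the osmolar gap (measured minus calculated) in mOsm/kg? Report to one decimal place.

-0.2 mOsm/kg

Calculated osmolality = 2·Na + glucose/18 + urea
= 2·128 + 446/18 + 5.4
= 256 + 24.78 + 5.40
= 286.18 mOsm/kg ≈ 286.2 mOsm/kg
Osmolar gap = measured − calculated = 286 − 286.2 = -0.2 mOsm/kg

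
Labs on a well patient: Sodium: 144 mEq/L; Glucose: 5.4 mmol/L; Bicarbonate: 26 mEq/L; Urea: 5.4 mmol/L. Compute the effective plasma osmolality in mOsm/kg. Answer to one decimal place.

Effective osmolality excludes urea (freely permeant across cell membranes):
2·Na + glucose
= 2·144 + 5.4
= 288 + 5.4
= 293.4 mOsm/kg

293.4 mOsm/kg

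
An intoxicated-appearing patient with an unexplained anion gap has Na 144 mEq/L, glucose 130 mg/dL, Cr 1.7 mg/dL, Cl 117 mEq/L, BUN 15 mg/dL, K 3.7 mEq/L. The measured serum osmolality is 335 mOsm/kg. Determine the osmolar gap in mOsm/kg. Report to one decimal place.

Calculated osmolality = 2·Na + glucose/18 + BUN/2.8
= 2·144 + 130/18 + 15/2.8
= 288 + 7.22 + 5.36
= 300.58 mOsm/kg ≈ 300.6 mOsm/kg
Osmolar gap = measured − calculated = 335 − 300.6 = 34.4 mOsm/kg

34.4 mOsm/kg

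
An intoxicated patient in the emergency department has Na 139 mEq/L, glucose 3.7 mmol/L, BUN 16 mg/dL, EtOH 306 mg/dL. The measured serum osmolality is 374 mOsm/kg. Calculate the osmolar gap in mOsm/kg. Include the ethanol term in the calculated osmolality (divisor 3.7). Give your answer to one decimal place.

Calculated osmolality = 2·Na + glucose + BUN/2.8 + ethanol/3.7
= 2·139 + 3.7 + 16/2.8 + 306/3.7
= 278 + 3.70 + 5.71 + 82.70
= 370.11 mOsm/kg ≈ 370.1 mOsm/kg
Osmolar gap = measured − calculated = 374 − 370.1 = 3.9 mOsm/kg

3.9 mOsm/kg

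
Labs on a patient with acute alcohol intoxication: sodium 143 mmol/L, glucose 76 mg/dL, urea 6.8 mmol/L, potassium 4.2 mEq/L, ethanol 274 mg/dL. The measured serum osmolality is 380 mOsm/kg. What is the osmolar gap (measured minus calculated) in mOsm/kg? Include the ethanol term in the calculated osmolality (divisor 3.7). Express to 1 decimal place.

8.9 mOsm/kg

Calculated osmolality = 2·Na + glucose/18 + urea + ethanol/3.7
= 2·143 + 76/18 + 6.8 + 274/3.7
= 286 + 4.22 + 6.80 + 74.05
= 371.07 mOsm/kg ≈ 371.1 mOsm/kg
Osmolar gap = measured − calculated = 380 − 371.1 = 8.9 mOsm/kg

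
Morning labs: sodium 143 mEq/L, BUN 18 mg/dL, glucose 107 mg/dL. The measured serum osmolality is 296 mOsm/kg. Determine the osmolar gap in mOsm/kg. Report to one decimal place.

Calculated osmolality = 2·Na + glucose/18 + BUN/2.8
= 2·143 + 107/18 + 18/2.8
= 286 + 5.94 + 6.43
= 298.37 mOsm/kg ≈ 298.4 mOsm/kg
Osmolar gap = measured − calculated = 296 − 298.4 = -2.4 mOsm/kg

-2.4 mOsm/kg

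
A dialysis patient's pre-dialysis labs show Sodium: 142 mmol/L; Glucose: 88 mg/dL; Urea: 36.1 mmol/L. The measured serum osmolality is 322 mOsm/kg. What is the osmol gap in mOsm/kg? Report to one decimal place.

Calculated osmolality = 2·Na + glucose/18 + urea
= 2·142 + 88/18 + 36.1
= 284 + 4.89 + 36.10
= 324.99 mOsm/kg ≈ 325.0 mOsm/kg
Osmolar gap = measured − calculated = 322 − 325.0 = -3.0 mOsm/kg

-3.0 mOsm/kg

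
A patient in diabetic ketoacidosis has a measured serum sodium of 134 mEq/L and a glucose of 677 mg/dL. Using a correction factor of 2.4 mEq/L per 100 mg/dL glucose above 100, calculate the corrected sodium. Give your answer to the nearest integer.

Corrected Na = measured Na + 2.4 · (glucose − 100)/100
= 134 + 2.4 · (677 − 100)/100
= 134 + 13.8
= 147.8 mEq/L

148 mEq/L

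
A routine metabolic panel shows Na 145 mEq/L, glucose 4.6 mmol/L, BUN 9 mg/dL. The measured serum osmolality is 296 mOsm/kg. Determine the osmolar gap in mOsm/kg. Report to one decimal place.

Calculated osmolality = 2·Na + glucose + BUN/2.8
= 2·145 + 4.6 + 9/2.8
= 290 + 4.60 + 3.21
= 297.81 mOsm/kg ≈ 297.8 mOsm/kg
Osmolar gap = measured − calculated = 296 − 297.8 = -1.8 mOsm/kg

-1.8 mOsm/kg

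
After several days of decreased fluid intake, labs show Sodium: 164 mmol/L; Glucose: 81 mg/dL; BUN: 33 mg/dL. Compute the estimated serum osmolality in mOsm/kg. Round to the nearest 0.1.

Calculated osmolality = 2·Na + glucose/18 + BUN/2.8
= 2·164 + 81/18 + 33/2.8
= 328 + 4.50 + 11.79
= 344.29 mOsm/kg

344.3 mOsm/kg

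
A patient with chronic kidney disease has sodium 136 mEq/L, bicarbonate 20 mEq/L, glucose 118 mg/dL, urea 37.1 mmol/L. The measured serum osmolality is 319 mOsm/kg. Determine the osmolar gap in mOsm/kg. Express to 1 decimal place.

3.3 mOsm/kg

Calculated osmolality = 2·Na + glucose/18 + urea
= 2·136 + 118/18 + 37.1
= 272 + 6.56 + 37.10
= 315.66 mOsm/kg ≈ 315.7 mOsm/kg
Osmolar gap = measured − calculated = 319 − 315.7 = 3.3 mOsm/kg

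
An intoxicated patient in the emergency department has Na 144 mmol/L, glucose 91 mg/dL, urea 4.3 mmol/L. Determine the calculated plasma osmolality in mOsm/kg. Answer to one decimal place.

297.4 mOsm/kg

Calculated osmolality = 2·Na + glucose/18 + urea
= 2·144 + 91/18 + 4.3
= 288 + 5.06 + 4.30
= 297.36 mOsm/kg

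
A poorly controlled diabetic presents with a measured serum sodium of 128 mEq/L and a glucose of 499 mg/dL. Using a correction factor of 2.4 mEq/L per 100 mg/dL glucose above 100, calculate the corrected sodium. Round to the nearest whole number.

Corrected Na = measured Na + 2.4 · (glucose − 100)/100
= 128 + 2.4 · (499 − 100)/100
= 128 + 9.6
= 137.6 mEq/L

138 mEq/L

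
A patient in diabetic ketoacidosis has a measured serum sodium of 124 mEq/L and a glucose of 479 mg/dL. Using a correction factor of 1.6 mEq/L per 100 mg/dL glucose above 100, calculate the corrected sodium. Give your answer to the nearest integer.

130 mEq/L

Corrected Na = measured Na + 1.6 · (glucose − 100)/100
= 124 + 1.6 · (479 − 100)/100
= 124 + 6.1
= 130.1 mEq/L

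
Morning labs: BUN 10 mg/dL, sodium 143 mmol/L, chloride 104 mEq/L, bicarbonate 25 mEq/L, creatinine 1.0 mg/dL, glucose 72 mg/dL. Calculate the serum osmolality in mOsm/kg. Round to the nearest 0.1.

Calculated osmolality = 2·Na + glucose/18 + BUN/2.8
= 2·143 + 72/18 + 10/2.8
= 286 + 4 + 3.57
= 293.57 mOsm/kg

293.6 mOsm/kg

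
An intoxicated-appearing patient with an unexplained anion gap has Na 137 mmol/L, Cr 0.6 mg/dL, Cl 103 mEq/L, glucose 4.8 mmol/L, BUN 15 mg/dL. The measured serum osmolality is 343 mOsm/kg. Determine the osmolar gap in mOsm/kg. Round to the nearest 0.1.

58.8 mOsm/kg

Calculated osmolality = 2·Na + glucose + BUN/2.8
= 2·137 + 4.8 + 15/2.8
= 274 + 4.80 + 5.36
= 284.16 mOsm/kg ≈ 284.2 mOsm/kg
Osmolar gap = measured − calculated = 343 − 284.2 = 58.8 mOsm/kg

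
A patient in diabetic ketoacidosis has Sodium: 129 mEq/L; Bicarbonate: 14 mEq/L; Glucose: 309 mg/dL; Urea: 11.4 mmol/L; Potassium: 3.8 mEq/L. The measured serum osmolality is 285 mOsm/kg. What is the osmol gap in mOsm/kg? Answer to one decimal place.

-1.6 mOsm/kg

Calculated osmolality = 2·Na + glucose/18 + urea
= 2·129 + 309/18 + 11.4
= 258 + 17.17 + 11.40
= 286.57 mOsm/kg ≈ 286.6 mOsm/kg
Osmolar gap = measured − calculated = 285 − 286.6 = -1.6 mOsm/kg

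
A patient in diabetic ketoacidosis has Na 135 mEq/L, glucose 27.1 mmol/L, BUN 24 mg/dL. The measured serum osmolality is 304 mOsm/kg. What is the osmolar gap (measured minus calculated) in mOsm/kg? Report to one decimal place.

Calculated osmolality = 2·Na + glucose + BUN/2.8
= 2·135 + 27.1 + 24/2.8
= 270 + 27.10 + 8.57
= 305.67 mOsm/kg ≈ 305.7 mOsm/kg
Osmolar gap = measured − calculated = 304 − 305.7 = -1.7 mOsm/kg

-1.7 mOsm/kg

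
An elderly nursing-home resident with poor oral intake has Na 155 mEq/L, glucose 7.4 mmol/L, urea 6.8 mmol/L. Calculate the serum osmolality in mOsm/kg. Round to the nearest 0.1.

324.2 mOsm/kg

Calculated osmolality = 2·Na + glucose + urea
= 2·155 + 7.4 + 6.8
= 310 + 7.40 + 6.80
= 324.2 mOsm/kg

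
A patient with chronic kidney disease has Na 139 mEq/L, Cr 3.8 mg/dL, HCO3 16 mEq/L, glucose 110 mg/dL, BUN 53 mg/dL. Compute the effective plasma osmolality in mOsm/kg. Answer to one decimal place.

284.1 mOsm/kg

Effective osmolality excludes urea (freely permeant across cell membranes):
2·Na + glucose/18
= 2·139 + 110/18
= 278 + 6.11
= 284.11 mOsm/kg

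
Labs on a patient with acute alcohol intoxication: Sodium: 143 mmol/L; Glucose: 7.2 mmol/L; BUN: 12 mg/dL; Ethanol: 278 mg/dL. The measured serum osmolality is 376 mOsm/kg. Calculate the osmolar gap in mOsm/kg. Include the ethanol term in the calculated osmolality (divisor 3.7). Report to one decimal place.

Calculated osmolality = 2·Na + glucose + BUN/2.8 + ethanol/3.7
= 2·143 + 7.2 + 12/2.8 + 278/3.7
= 286 + 7.20 + 4.29 + 75.14
= 372.63 mOsm/kg ≈ 372.6 mOsm/kg
Osmolar gap = measured − calculated = 376 − 372.6 = 3.4 mOsm/kg

3.4 mOsm/kg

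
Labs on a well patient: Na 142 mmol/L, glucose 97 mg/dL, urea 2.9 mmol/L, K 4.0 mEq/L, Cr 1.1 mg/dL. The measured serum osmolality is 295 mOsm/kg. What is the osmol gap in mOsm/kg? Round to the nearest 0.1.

2.7 mOsm/kg

Calculated osmolality = 2·Na + glucose/18 + urea
= 2·142 + 97/18 + 2.9
= 284 + 5.39 + 2.90
= 292.29 mOsm/kg ≈ 292.3 mOsm/kg
Osmolar gap = measured − calculated = 295 − 292.3 = 2.7 mOsm/kg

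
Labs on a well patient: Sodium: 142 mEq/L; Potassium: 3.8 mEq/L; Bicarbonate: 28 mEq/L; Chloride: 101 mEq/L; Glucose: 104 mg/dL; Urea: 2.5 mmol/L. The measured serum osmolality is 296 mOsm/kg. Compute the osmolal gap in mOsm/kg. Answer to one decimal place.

Calculated osmolality = 2·Na + glucose/18 + urea
= 2·142 + 104/18 + 2.5
= 284 + 5.78 + 2.50
= 292.28 mOsm/kg ≈ 292.3 mOsm/kg
Osmolar gap = measured − calculated = 296 − 292.3 = 3.7 mOsm/kg

3.7 mOsm/kg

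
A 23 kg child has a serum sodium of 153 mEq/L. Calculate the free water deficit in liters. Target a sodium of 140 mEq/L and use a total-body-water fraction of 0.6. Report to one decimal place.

1.3 L

TBW = 0.6 · 23 = 13.8 L
Free water deficit = TBW · (Na/140 − 1)
= 13.8 · (153/140 − 1)
= 13.8 · 0.0929
= 1.28 L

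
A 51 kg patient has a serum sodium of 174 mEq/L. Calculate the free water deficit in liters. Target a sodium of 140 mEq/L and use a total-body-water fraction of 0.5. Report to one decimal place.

6.2 L

TBW = 0.5 · 51 = 25.5 L
Free water deficit = TBW · (Na/140 − 1)
= 25.5 · (174/140 − 1)
= 25.5 · 0.2429
= 6.19 L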